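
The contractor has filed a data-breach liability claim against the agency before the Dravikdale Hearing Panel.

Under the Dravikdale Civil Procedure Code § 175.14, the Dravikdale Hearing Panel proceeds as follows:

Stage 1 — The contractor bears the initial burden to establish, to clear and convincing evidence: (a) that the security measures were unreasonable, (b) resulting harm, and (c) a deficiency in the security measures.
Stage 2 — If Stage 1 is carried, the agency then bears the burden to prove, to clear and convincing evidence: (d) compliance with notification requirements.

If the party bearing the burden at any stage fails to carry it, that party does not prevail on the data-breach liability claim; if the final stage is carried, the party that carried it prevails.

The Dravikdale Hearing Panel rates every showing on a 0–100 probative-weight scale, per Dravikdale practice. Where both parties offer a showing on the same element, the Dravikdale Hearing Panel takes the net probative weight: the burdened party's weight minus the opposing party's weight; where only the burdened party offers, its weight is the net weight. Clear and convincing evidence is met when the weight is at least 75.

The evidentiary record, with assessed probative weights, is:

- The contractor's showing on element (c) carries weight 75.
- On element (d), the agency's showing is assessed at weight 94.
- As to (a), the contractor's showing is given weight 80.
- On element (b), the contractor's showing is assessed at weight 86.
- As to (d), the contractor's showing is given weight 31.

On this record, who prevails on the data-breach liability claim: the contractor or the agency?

Stage 1 (contractor, clear and convincing evidence, weight is at least 75): (a) 80 ≥ 75 — meets; (b) 86 ≥ 75 — meets; (c) 75 ≥ 75 — meets.
  Stage 1 carried; the burden shifts to the agency.
Stage 2 (agency, clear and convincing evidence, weight is at least 75): (d) net 94−31=63 < 75 — fails.
  Stage 2 not carried; the agency fails its burden.
So the contractor prevails.

contractor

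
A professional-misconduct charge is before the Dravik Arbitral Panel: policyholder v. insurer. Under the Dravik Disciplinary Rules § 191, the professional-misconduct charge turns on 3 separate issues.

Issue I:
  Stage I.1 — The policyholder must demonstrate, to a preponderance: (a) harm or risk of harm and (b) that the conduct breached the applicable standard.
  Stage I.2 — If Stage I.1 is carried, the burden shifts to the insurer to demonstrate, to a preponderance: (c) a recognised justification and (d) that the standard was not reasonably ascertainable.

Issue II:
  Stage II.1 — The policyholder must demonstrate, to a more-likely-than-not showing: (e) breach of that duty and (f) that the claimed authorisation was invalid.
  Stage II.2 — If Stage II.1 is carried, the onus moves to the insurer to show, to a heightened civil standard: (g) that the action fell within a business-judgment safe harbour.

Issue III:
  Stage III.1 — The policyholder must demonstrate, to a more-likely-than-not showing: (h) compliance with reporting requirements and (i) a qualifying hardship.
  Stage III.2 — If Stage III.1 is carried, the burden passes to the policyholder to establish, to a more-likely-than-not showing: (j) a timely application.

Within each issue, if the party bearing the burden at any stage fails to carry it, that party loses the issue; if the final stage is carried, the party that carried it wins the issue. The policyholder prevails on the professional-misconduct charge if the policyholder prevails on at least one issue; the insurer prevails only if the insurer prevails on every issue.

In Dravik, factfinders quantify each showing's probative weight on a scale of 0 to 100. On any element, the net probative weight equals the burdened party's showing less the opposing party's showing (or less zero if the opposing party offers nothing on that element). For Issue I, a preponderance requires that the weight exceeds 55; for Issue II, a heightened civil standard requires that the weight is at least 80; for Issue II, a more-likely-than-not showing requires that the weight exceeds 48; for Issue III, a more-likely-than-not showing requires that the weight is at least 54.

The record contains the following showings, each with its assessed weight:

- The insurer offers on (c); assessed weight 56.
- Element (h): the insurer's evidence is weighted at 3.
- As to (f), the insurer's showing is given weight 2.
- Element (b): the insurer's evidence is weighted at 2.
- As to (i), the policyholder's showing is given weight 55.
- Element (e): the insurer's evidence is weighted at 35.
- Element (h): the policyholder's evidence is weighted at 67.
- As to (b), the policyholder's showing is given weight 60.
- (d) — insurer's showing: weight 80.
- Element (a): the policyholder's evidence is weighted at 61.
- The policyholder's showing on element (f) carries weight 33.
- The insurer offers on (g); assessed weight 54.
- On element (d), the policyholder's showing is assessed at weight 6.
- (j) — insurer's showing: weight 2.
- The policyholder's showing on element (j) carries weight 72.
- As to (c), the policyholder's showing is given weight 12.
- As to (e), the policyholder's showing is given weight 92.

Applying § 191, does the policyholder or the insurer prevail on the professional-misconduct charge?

policyholder

— Issue I —
At Stage I.1 the policyholder must meet a preponderance (weight exceeds 55): on (a) the weight is 61, > 55, so (a) meets the standard; on (b) the weight is 60 less the opposing 2 gives net 58, > 55, so (b) meets the standard.
  Stage I.1 is satisfied; the onus moves to the insurer.
At Stage I.2 the insurer must meet a preponderance (weight exceeds 55): on (c) the weight is 56 less the opposing 12 gives net 44, ≤ 55, so (c) does not meet the standard; on (d) the weight is 80 less the opposing 6 gives net 74, which does exceed 55, so (d) meets the standard.
  Not every element is met, so the insurer fails to carry Stage I.2.
The policyholder prevails on this issue.
— Issue II —
Stage II.1 — burden on policyholder; standard: a more-likely-than-not showing (weight exceeds 48).
    (e): 92 − 35 = 57 > 48 [met]
    (f): 33 − 2 = 31 ≤ 48 [not met]
  Stage II.1 not carried; the policyholder fails its burden.
The insurer prevails on this issue.
— Issue III —
Stage III.1 — burden on policyholder; standard: a more-likely-than-not showing (weight is at least 54).
    (h): 67 − 3 = 64 ≥ 54 [met]
    (i): 55 ≥ 54 [met]
  All elements met. The policyholder retains the burden for Stage III.2.
Stage III.2 — burden on policyholder; standard: a more-likely-than-not showing (weight is at least 54).
    (j): 72 − 2 = 70 ≥ 54 [met]
  Stage III.2 carried; the final stage is satisfied.
Every stage carried; the policyholder prevails on this issue.
Per-issue: Issue I → policyholder; Issue II → insurer; Issue III → policyholder. The policyholder must prevail on at least one issue; overall, the policyholder prevails.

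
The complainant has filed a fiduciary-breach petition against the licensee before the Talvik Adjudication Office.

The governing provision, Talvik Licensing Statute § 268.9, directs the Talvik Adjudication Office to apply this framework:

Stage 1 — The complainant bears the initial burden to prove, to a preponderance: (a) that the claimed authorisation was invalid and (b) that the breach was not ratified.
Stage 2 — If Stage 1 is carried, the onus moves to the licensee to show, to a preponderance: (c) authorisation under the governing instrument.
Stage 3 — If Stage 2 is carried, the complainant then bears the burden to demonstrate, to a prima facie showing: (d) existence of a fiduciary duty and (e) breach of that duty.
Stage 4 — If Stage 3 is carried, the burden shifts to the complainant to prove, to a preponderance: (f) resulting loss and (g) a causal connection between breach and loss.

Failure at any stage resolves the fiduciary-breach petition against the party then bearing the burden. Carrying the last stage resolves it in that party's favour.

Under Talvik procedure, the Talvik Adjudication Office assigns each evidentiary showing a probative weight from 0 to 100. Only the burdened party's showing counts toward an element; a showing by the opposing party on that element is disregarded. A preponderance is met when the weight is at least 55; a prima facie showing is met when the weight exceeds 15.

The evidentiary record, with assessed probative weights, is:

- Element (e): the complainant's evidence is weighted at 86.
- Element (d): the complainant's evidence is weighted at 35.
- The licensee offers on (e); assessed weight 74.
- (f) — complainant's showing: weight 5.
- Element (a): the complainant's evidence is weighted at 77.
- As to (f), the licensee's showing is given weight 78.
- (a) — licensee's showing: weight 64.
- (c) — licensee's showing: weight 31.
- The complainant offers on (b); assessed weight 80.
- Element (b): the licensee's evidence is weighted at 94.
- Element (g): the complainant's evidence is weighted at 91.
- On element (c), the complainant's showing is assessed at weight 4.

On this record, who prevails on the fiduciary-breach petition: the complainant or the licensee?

At Stage 1 the complainant must meet a preponderance (weight is at least 55): on (a) the weight is 77 (the licensee's 64 is given no effect), which does reach 55, so (a) meets the standard; on (b) the weight is 80 (the licensee's 94 is given no effect), which does reach 55, so (b) meets the standard.
  Stage 1 is satisfied; the onus moves to the licensee.
At Stage 2 the licensee must meet a preponderance (weight is at least 55): on (c) the weight is 31 (the complainant's 4 is given no effect), which does not reach 55, so (c) does not meet the standard.
  Not every element is met, so the licensee fails to carry Stage 2.
So the complainant prevails.

complainant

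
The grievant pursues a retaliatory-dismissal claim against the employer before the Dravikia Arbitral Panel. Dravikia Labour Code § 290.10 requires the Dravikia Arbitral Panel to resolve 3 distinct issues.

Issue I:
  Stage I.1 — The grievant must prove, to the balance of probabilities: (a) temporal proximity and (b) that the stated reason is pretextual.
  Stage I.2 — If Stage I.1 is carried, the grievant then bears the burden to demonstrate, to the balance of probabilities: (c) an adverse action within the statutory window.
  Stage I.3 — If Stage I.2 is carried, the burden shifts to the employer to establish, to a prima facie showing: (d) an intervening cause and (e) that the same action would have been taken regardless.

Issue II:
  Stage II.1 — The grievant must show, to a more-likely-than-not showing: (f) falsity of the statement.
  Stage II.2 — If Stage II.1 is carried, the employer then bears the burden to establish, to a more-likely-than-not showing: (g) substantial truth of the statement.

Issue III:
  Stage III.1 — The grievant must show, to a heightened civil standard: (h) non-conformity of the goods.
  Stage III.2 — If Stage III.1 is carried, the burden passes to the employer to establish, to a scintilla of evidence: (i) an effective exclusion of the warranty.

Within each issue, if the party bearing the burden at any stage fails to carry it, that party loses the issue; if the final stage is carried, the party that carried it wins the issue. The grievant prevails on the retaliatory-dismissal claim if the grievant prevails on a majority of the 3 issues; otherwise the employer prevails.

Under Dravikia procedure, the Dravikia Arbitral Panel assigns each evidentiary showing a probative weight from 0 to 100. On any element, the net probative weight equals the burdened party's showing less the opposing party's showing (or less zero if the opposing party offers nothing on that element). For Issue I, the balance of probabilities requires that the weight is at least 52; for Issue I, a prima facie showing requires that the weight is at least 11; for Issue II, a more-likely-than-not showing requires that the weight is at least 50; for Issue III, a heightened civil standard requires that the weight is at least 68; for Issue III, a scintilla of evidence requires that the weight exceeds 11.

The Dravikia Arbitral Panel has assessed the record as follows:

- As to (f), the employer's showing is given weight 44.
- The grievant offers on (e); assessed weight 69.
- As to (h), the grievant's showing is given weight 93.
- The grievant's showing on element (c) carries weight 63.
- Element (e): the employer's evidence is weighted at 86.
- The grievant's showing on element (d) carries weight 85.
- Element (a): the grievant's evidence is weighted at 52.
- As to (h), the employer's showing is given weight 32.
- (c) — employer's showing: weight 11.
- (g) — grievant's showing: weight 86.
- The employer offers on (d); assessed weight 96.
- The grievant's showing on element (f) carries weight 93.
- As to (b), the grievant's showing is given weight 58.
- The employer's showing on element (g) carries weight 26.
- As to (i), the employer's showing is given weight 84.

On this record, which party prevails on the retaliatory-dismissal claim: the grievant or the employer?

employer

— Issue I —
Stage I.1 (grievant, the balance of probabilities, weight is at least 52): (a) 52 ≥ 52 — meets; (b) 58 ≥ 52 — meets.
  Stage I.1 is satisfied; the grievant continues to bear the burden.
Stage I.2 (grievant, the balance of probabilities, weight is at least 52): (c) net 63−11=52 ≥ 52 — meets.
  Stage I.2 carried; the burden shifts to the employer.
Stage I.3 (employer, a prima facie showing, weight is at least 11): (d) net 96−85=11 ≥ 11 — meets; (e) net 86−69=17 ≥ 11 — meets.
  The employer carries the last stage.
All stages carried — the employer prevails on this issue.
— Issue II —
At Stage II.1 the grievant must meet a more-likely-than-not showing (weight is at least 50): on (f) the weight is 93 less the opposing 44 gives net 49, < 50, so (f) does not meet the standard.
  Stage II.1 not carried; the grievant fails its burden.
The analysis ends at Stage II.1; the employer prevails on this issue.
— Issue III —
Stage III.1 — burden on grievant; standard: a heightened civil standard (weight is at least 68).
    (h): 93 − 32 = 61 < 68 [not met]
  Not every element is met, so the grievant fails to carry Stage III.1.
The analysis ends at Stage III.1; the employer prevails on this issue.
Per-issue: Issue I → employer; Issue II → employer; Issue III → employer. The grievant must prevail on a majority of issues; overall, the employer prevails.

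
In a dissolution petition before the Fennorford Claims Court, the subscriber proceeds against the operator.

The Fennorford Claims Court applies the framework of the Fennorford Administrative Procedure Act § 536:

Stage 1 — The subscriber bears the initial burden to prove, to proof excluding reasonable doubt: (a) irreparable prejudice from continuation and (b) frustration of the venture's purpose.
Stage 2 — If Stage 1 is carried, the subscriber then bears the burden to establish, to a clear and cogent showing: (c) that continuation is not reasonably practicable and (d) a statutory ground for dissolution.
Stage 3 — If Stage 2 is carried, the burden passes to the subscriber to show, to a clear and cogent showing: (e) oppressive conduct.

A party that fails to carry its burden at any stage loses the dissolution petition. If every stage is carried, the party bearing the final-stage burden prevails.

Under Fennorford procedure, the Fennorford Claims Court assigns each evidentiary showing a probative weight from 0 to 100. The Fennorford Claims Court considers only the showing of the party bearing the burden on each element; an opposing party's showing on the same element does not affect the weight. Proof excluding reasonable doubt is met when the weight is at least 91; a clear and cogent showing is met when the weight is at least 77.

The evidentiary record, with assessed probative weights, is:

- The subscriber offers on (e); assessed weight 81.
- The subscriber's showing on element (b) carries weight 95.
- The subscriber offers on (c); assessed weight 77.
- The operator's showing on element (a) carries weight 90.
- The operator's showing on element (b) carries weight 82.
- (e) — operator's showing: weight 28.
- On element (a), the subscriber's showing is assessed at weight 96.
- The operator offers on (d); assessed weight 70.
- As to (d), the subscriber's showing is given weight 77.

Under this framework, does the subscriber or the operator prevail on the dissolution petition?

subscriber

At Stage 1 the subscriber must meet proof excluding reasonable doubt (weight is at least 91): on (a) the weight is 96 (the operator's 90 is given no effect), which does reach 91, so (a) meets the standard; on (b) the weight is 95 (the operator's 82 is given no effect), ≥ 91, so (b) meets the standard.
  All elements met. The subscriber retains the burden for Stage 2.
At Stage 2 the subscriber must meet a clear and cogent showing (weight is at least 77): on (c) the weight is 77, ≥ 77, so (c) meets the standard; on (d) the weight is 77 (the operator's 70 is given no effect), ≥ 77, so (d) meets the standard.
  All elements met. The subscriber retains the burden for Stage 3.
At Stage 3 the subscriber must meet a clear and cogent showing (weight is at least 77): on (e) the weight is 81 (the operator's 28 is given no effect), which does reach 77, so (e) meets the standard.
  All elements met at the final stage.
With every stage satisfied, the subscriber prevails.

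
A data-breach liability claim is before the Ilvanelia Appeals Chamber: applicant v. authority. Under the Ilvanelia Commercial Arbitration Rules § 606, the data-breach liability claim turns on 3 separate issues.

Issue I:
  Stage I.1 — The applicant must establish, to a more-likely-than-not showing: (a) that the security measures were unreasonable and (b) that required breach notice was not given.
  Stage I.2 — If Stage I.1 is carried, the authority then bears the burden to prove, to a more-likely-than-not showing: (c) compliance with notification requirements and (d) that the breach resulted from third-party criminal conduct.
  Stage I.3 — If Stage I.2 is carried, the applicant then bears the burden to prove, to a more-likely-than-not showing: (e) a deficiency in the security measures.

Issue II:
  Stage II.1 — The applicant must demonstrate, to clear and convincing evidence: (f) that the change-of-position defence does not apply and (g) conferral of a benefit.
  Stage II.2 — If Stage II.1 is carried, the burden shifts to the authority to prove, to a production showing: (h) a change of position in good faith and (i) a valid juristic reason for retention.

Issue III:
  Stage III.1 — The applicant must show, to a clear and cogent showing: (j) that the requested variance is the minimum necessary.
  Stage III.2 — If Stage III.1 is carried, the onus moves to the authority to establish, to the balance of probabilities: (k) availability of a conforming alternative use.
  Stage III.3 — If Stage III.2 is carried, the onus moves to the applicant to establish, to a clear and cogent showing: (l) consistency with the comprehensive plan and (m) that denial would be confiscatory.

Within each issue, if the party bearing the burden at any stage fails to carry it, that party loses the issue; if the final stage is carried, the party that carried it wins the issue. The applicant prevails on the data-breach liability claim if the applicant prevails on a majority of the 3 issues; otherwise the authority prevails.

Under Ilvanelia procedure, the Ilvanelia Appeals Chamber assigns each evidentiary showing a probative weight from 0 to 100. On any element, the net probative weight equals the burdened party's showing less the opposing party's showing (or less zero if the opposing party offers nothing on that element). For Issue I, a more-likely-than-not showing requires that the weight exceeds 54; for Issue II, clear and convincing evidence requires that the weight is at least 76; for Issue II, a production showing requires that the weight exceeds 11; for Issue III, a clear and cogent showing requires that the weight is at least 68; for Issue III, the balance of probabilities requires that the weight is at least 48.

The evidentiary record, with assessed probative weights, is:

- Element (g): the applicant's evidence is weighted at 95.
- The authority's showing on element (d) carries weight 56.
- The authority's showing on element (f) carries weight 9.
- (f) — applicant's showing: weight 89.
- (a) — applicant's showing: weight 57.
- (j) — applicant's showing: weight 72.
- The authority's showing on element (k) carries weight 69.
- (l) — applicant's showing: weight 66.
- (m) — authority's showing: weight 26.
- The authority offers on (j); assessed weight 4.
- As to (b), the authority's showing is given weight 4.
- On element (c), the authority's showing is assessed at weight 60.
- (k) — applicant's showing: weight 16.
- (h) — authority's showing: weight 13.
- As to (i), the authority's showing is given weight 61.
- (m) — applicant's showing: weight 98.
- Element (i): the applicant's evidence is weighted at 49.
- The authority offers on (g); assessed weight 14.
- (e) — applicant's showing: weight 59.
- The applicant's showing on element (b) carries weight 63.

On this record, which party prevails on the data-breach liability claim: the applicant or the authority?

— Issue I —
At Stage I.1 the applicant must meet a more-likely-than-not showing (weight exceeds 54): on (a) the weight is 57, > 54, so (a) meets the standard; on (b) the weight is 63 less the opposing 4 gives net 59, > 54, so (b) meets the standard.
  The applicant carries Stage I.1; the authority now bears the burden.
At Stage I.2 the authority must meet a more-likely-than-not showing (weight exceeds 54): on (c) the weight is 60, > 54, so (c) meets the standard; on (d) the weight is 56, which does exceed 54, so (d) meets the standard.
  Stage I.2 carried; the burden shifts to the applicant.
At Stage I.3 the applicant must meet a more-likely-than-not showing (weight exceeds 54): on (e) the weight is 59, which does exceed 54, so (e) meets the standard.
  The applicant carries the last stage.
Every stage carried; the applicant prevails on this issue.
— Issue II —
Stage II.1 (applicant, clear and convincing evidence, weight is at least 76): (f) net 89−9=80 ≥ 76 — meets; (g) net 95−14=81 ≥ 76 — meets.
  The applicant carries Stage II.1; the authority now bears the burden.
Stage II.2 (authority, a production showing, weight exceeds 11): (h) 13 > 11 — meets; (i) net 61−49=12 > 11 — meets.
  Stage II.2 carried; the final stage is satisfied.
All stages carried — the authority prevails on this issue.
— Issue III —
Stage III.1 (applicant, a clear and cogent showing, weight is at least 68): (j) net 72−4=68 ≥ 68 — meets.
  Stage III.1 carried; the burden shifts to the authority.
Stage III.2 (authority, the balance of probabilities, weight is at least 48): (k) net 69−16=53 ≥ 48 — meets.
  Stage III.2 carried; the burden shifts to the applicant.
Stage III.3 (applicant, a clear and cogent showing, weight is at least 68): (l) 66 < 68 — fails; (m) net 98−26=72 ≥ 68 — meets.
  The applicant does not carry Stage III.3.
The analysis ends at Stage III.3; the authority prevails on this issue.
Per-issue: Issue I → applicant; Issue II → authority; Issue III → authority. The applicant must prevail on a majority of issues; overall, the authority prevails.

authority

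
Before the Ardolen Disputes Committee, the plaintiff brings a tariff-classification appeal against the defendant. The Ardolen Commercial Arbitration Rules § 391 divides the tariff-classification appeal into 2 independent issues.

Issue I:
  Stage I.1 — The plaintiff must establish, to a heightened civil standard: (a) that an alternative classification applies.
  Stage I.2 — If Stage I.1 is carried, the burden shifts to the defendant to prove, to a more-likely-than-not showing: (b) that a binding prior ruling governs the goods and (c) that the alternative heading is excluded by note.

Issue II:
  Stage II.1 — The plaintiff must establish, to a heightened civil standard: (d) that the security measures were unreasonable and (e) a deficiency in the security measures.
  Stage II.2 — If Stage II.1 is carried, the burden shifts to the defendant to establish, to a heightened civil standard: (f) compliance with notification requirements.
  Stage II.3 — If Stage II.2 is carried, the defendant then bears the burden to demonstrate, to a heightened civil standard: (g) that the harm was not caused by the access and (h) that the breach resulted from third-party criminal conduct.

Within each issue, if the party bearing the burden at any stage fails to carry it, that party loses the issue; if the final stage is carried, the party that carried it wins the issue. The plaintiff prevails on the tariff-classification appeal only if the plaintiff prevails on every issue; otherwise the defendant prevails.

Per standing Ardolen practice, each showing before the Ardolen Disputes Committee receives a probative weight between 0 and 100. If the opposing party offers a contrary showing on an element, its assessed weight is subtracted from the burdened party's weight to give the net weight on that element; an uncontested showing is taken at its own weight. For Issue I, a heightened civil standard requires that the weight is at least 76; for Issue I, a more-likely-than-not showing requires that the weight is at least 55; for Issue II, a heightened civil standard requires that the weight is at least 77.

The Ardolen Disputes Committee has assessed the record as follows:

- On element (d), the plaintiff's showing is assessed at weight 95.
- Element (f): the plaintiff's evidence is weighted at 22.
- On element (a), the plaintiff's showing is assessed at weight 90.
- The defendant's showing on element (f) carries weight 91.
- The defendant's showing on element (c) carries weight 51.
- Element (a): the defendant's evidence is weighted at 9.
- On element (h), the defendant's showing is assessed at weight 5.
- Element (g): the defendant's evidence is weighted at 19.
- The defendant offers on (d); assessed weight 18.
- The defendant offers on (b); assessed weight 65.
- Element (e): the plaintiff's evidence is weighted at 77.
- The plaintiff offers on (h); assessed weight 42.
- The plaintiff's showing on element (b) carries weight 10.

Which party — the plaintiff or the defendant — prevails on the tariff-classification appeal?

— Issue I —
At Stage I.1 the plaintiff must meet a heightened civil standard (weight is at least 76): on (a) the weight is 90 less the opposing 9 gives net 81, ≥ 76, so (a) meets the standard.
  All elements met. The burden passes to the defendant.
At Stage I.2 the defendant must meet a more-likely-than-not showing (weight is at least 55): on (b) the weight is 65 less the opposing 10 gives net 55, which does reach 55, so (b) meets the standard; on (c) the weight is 51, < 55, so (c) does not meet the standard.
  Not every element is met, so the defendant fails to carry Stage I.2.
The analysis ends at Stage I.2; the plaintiff prevails on this issue.
— Issue II —
Stage II.1 — burden on plaintiff; standard: a heightened civil standard (weight is at least 77).
    (d): 95 − 18 = 77 ≥ 77 [met]
    (e): 77 ≥ 77 [met]
  All elements met. The burden passes to the defendant.
Stage II.2 — burden on defendant; standard: a heightened civil standard (weight is at least 77).
    (f): 91 − 22 = 69 < 77 [not met]
  Stage II.2 not carried; the defendant fails its burden.
The plaintiff prevails on this issue.
Per-issue: Issue I → plaintiff; Issue II → plaintiff. The plaintiff must prevail on every issue; overall, the plaintiff prevails.

plaintiff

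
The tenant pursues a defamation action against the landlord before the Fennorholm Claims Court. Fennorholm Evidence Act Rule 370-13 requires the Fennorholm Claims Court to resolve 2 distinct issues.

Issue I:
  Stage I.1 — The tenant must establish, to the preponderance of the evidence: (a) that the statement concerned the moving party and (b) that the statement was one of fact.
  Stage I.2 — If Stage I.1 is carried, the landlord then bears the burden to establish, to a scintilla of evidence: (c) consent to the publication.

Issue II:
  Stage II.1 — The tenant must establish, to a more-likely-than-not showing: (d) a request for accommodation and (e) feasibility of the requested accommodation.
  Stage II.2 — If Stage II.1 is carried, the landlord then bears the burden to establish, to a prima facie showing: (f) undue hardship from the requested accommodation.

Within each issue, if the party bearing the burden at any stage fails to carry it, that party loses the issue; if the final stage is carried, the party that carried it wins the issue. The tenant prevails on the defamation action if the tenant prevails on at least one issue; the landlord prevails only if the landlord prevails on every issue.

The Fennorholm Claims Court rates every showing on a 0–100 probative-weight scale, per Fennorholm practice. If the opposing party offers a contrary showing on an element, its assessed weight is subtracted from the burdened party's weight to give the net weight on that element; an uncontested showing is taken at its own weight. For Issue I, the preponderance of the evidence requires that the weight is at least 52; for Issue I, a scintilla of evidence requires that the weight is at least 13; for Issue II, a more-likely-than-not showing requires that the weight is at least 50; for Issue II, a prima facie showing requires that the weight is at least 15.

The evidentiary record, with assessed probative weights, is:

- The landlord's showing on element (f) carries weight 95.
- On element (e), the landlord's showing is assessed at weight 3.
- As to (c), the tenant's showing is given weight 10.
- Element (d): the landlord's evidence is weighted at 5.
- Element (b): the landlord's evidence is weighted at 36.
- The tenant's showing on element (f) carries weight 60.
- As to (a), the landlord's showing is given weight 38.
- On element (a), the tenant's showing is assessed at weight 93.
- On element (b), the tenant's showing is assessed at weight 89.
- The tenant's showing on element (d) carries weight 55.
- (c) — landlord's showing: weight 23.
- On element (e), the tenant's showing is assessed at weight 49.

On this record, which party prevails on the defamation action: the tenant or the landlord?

landlord

— Issue I —
Stage I.1 — burden on tenant; standard: the preponderance of the evidence (weight is at least 52).
    (a): 93 − 38 = 55 ≥ 52 [met]
    (b): 89 − 36 = 53 ≥ 52 [met]
  The tenant carries Stage I.1; the landlord now bears the burden.
Stage I.2 — burden on landlord; standard: a scintilla of evidence (weight is at least 13).
    (c): 23 − 10 = 13 ≥ 13 [met]
  Stage I.2 carried; the final stage is satisfied.
Every stage carried; the landlord prevails on this issue.
— Issue II —
At Stage II.1 the tenant must meet a more-likely-than-not showing (weight is at least 50): on (d) the weight is 55 less the opposing 5 gives net 50, which does reach 50, so (d) meets the standard; on (e) the weight is 49 less the opposing 3 gives net 46, < 50, so (e) does not meet the standard.
  Stage II.1 not carried; the tenant fails its burden.
The landlord prevails on this issue.
Per-issue: Issue I → landlord; Issue II → landlord. The tenant must prevail on at least one issue; overall, the landlord prevails.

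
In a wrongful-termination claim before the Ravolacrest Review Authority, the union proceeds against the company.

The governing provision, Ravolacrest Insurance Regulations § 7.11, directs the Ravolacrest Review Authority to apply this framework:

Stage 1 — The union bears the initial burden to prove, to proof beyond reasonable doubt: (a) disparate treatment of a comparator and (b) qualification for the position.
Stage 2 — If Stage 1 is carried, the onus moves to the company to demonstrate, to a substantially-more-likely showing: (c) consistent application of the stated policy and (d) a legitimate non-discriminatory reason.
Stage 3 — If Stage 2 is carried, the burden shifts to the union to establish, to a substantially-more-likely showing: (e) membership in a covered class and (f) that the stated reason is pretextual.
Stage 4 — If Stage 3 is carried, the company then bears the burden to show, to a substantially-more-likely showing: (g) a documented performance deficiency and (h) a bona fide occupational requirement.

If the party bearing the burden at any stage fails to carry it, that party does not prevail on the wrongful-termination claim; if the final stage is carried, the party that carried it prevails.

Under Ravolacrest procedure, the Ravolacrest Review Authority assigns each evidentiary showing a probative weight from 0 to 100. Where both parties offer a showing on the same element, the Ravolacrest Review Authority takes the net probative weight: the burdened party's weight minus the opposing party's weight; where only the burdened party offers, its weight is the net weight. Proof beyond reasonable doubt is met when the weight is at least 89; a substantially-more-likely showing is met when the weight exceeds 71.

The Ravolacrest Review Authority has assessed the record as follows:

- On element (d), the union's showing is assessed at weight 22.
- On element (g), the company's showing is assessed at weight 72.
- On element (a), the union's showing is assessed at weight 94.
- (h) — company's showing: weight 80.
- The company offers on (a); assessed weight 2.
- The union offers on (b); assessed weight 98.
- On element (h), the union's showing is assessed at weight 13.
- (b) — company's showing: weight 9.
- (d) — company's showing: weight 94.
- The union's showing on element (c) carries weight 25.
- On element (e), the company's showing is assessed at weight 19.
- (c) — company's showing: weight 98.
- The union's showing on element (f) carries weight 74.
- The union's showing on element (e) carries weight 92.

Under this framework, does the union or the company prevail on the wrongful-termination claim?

Stage 1 (union, proof beyond reasonable doubt, weight is at least 89): (a) net 94−2=92 ≥ 89 — meets; (b) net 98−9=89 ≥ 89 — meets.
  Stage 1 is satisfied; the onus moves to the company.
Stage 2 (company, a substantially-more-likely showing, weight exceeds 71): (c) net 98−25=73 > 71 — meets; (d) net 94−22=72 > 71 — meets.
  Stage 2 is satisfied; the onus moves to the union.
Stage 3 (union, a substantially-more-likely showing, weight exceeds 71): (e) net 92−19=73 > 71 — meets; (f) 74 > 71 — meets.
  All elements met. The burden passes to the company.
Stage 4 (company, a substantially-more-likely showing, weight exceeds 71): (g) 72 > 71 — meets; (h) net 80−13=67 ≤ 71 — fails.
  Stage 4 not carried; the company fails its burden.
The union prevails.

union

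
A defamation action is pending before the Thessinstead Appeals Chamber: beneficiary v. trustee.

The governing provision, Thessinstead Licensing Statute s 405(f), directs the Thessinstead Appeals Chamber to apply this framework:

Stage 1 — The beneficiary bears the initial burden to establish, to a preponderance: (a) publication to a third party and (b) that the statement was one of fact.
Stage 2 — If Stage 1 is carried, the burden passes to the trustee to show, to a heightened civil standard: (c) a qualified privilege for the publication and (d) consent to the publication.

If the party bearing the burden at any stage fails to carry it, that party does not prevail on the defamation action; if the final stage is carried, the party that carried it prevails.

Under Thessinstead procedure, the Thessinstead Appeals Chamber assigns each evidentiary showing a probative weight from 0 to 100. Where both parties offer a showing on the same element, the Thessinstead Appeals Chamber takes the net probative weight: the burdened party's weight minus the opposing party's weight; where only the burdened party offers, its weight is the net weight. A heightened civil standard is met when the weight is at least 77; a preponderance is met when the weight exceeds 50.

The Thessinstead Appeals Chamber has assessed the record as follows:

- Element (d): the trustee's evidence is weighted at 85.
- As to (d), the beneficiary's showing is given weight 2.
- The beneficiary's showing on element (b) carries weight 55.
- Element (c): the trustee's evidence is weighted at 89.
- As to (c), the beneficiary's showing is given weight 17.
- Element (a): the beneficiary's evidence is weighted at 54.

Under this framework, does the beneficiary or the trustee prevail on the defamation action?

beneficiary

At Stage 1 the beneficiary must meet a preponderance (weight exceeds 50): on (a) the weight is 54, which does exceed 50, so (a) meets the standard; on (b) the weight is 55, which does exceed 50, so (b) meets the standard.
  The beneficiary carries Stage 1; the trustee now bears the burden.
At Stage 2 the trustee must meet a heightened civil standard (weight is at least 77): on (c) the weight is 89 less the opposing 17 gives net 72, < 77, so (c) does not meet the standard; on (d) the weight is 85 less the opposing 2 gives net 83, ≥ 77, so (d) meets the standard.
  Stage 2 not carried; the trustee fails its burden.
So the beneficiary prevails.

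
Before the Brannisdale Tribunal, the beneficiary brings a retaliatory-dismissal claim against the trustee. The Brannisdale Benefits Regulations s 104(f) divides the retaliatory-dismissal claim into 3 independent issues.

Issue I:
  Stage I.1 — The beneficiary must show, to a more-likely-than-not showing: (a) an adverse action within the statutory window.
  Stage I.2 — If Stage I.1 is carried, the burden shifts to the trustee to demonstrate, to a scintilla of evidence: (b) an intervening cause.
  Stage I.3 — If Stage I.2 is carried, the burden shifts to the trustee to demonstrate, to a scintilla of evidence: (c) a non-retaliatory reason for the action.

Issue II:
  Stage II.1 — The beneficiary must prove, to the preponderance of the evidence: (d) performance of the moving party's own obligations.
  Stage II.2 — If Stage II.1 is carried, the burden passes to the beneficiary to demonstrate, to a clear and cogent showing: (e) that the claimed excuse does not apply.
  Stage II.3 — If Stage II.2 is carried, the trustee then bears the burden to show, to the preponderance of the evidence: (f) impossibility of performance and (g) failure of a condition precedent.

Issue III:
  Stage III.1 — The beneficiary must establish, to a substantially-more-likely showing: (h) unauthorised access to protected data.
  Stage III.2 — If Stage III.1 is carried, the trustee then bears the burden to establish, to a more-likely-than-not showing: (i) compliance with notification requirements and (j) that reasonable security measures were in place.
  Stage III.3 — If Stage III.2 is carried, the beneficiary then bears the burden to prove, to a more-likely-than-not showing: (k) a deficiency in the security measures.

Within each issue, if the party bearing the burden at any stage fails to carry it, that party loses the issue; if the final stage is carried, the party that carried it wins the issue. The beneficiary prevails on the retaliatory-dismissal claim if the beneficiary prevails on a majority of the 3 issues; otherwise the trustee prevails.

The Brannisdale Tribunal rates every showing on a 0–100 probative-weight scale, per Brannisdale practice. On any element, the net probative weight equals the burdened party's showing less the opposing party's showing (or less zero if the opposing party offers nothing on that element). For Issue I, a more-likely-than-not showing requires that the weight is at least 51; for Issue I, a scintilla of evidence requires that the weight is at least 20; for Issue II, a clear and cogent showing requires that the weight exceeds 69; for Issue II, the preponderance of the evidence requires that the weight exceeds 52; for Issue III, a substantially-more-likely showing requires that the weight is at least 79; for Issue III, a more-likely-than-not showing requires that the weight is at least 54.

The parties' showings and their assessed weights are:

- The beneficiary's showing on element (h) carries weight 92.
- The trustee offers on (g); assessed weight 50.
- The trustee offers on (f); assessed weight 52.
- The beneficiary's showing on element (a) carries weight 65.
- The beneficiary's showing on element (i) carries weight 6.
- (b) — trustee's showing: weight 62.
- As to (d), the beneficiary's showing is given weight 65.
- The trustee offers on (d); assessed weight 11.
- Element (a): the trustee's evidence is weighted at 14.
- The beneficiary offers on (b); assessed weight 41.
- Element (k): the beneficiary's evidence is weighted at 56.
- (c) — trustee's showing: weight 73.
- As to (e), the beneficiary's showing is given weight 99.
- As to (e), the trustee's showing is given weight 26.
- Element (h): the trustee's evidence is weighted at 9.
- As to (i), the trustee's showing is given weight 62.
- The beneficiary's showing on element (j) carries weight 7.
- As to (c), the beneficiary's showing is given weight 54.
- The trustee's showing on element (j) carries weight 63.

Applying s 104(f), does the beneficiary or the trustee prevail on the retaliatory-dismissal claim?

beneficiary

— Issue I —
Stage I.1 (beneficiary, a more-likely-than-not showing, weight is at least 51): (a) net 65−14=51 ≥ 51 — meets.
  Stage I.1 is satisfied; the onus moves to the trustee.
Stage I.2 (trustee, a scintilla of evidence, weight is at least 20): (b) net 62−41=21 ≥ 20 — meets.
  Stage I.2 carried; the burden remains with the trustee.
Stage I.3 (trustee, a scintilla of evidence, weight is at least 20): (c) net 73−54=19 < 20 — fails.
  Stage I.3 not carried; the trustee fails its burden.
So the beneficiary prevails on this issue.
— Issue II —
At Stage II.1 the beneficiary must meet the preponderance of the evidence (weight exceeds 52): on (d) the weight is 65 less the opposing 11 gives net 54, > 52, so (d) meets the standard.
  Stage II.1 carried; the burden remains with the beneficiary.
At Stage II.2 the beneficiary must meet a clear and cogent showing (weight exceeds 69): on (e) the weight is 99 less the opposing 26 gives net 73, which does exceed 69, so (e) meets the standard.
  Stage II.2 carried; the burden shifts to the trustee.
At Stage II.3 the trustee must meet the preponderance of the evidence (weight exceeds 52): on (f) the weight is 52, ≤ 52, so (f) does not meet the standard; on (g) the weight is 50, ≤ 52, so (g) does not meet the standard.
  The trustee does not carry Stage II.3.
The beneficiary prevails on this issue.
— Issue III —
Stage III.1 — burden on beneficiary; standard: a substantially-more-likely showing (weight is at least 79).
    (h): 92 − 9 = 83 ≥ 79 [met]
  Stage III.1 carried; the burden shifts to the trustee.
Stage III.2 — burden on trustee; standard: a more-likely-than-not showing (weight is at least 54).
    (i): 62 − 6 = 56 ≥ 54 [met]
    (j): 63 − 7 = 56 ≥ 54 [met]
  Stage III.2 is satisfied; the onus moves to the beneficiary.
Stage III.3 — burden on beneficiary; standard: a more-likely-than-not showing (weight is at least 54).
    (k): 56 ≥ 54 [met]
  Stage III.3 carried; the final stage is satisfied.
All stages carried — the beneficiary prevails on this issue.
Per-issue: Issue I → beneficiary; Issue II → beneficiary; Issue III → beneficiary. The beneficiary must prevail on a majority of issues; overall, the beneficiary prevails.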